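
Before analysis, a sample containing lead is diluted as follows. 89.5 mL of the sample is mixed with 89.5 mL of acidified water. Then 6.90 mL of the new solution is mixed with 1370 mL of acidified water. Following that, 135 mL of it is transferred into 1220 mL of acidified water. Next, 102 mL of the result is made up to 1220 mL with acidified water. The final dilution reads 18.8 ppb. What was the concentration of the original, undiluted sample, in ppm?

901 ppm

Overall dilution factor = 2 × 199.6 × 10.04 × 11.96 = 4.79 × 10⁴.
Original = 18.8 ppb × 4.79 × 10⁴ = 9.01 × 10⁵ ppb = 901 ppm.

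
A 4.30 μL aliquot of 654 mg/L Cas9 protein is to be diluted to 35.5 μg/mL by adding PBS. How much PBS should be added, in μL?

35.5 μg/mL = 35.5 mg/L.
V₂ = C₁V₁/C₂ = 654 × 4.30 / 35.5 = 79.2 μL.
Diluent to add = V₂ − V₁ = 79.2 − 4.30 = 74.9 μL.

74.9 μL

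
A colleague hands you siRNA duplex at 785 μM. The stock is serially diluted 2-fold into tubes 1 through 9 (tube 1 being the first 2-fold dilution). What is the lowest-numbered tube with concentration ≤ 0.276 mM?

Tube n has concentration 785 μM / 2ⁿ.
Need 2ⁿ ≥ 785 μM / 0.276 mM = 2.84, so n ≥ 1.51.
First such tube: n = 2.

tube 2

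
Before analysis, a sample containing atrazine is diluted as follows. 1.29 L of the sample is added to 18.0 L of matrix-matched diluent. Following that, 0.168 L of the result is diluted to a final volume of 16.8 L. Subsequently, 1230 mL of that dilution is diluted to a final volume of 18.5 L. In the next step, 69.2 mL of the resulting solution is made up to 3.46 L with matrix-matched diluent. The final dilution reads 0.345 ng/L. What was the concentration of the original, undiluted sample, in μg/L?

388 μg/L

Overall dilution factor = 14.95 × 100 × 15.04 × 50 = 1.12 × 10⁶.
Original = 0.345 ng/L × 1.12 × 10⁶ = 3.88 × 10⁵ ng/L = 388 μg/L.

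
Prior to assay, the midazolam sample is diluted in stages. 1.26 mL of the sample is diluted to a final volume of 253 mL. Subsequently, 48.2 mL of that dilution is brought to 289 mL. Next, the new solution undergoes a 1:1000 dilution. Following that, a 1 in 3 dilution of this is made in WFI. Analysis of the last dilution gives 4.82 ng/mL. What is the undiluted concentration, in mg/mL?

17.4 mg/mL

Overall dilution factor = 200.8 × 5.996 × 1000 × 3 = 3.61 × 10⁶.
Original = 4.82 ng/mL × 3.61 × 10⁶ = 1.74 × 10⁷ ng/mL = 17.4 mg/mL.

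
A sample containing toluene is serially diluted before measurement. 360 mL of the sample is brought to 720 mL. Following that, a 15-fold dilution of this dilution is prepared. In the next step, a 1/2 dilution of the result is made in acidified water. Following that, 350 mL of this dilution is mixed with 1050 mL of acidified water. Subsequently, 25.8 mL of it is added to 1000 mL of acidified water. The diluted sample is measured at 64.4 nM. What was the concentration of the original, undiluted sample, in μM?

615 μM

Overall dilution factor = 2 × 15 × 2 × 4 × 39.76 = 9542.
Original = 64.4 nM × 9542 = 6.15 × 10⁵ nM = 615 μM.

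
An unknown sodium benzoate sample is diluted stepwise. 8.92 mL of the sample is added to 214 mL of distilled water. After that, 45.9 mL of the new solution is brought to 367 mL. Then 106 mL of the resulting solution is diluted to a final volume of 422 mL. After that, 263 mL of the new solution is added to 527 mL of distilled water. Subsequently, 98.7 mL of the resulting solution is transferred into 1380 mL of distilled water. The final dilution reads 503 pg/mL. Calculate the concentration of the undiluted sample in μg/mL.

Overall dilution factor = 24.99 × 7.996 × 3.981 × 3.004 × 14.98 = 3.58 × 10⁴.
Original = 503 pg/mL × 3.58 × 10⁴ = 1.80 × 10⁷ pg/mL = 18.0 μg/mL.

18.0 μg/mL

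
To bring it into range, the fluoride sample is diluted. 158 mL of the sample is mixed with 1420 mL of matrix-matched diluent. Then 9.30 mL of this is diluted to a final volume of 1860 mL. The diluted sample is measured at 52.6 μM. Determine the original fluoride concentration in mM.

Overall dilution factor = 9.987 × 200 = 1997.
Original = 52.6 μM × 1997 = 1.05 × 10⁵ μM = 105 mM.

105 mM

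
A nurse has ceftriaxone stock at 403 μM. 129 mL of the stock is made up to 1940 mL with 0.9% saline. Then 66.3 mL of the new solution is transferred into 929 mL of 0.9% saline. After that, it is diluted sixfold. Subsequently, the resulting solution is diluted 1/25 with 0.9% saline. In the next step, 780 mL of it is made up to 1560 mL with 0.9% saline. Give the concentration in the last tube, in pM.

5950 pM

Overall dilution factor = 15.04 × 15.01 × 6 × 25 × 2 = 6.77 × 10⁴.
403 μM / 6.77 × 10⁴ = 5.95 × 10⁻³ μM = 5950 pM.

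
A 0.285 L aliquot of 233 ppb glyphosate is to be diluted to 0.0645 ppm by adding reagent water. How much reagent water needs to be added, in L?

0.0645 ppm = 64.5 ppb.
V₂ = C₁V₁/C₂ = 233 × 0.285 / 64.5 = 1.03 L.
Diluent to add = V₂ − V₁ = 1.03 − 0.285 = 0.745 L.

0.745 L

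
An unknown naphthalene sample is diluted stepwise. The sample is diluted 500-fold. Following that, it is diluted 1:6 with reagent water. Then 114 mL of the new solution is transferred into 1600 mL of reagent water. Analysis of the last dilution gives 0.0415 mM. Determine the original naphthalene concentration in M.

1.87 M

Overall dilution factor = 500 × 6 × 15.04 = 4.51 × 10⁴.
Original = 0.0415 mM × 4.51 × 10⁴ = 1872 mM = 1.87 M.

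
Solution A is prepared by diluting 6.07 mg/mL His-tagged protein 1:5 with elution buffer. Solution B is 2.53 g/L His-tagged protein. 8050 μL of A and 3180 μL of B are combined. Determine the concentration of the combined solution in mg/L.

1590 mg/L

C_A = 6.07 mg/mL / 5 = 1.21 mg/mL.
C_B = 2.53 g/L = 2.53 mg/mL.
C_mix = (C_A·V_A + C_B·V_B)/(V_A + V_B) = (1.21×8050 + 2.53×3180) / 11230 = 1.59 mg/mL = 1590 mg/L.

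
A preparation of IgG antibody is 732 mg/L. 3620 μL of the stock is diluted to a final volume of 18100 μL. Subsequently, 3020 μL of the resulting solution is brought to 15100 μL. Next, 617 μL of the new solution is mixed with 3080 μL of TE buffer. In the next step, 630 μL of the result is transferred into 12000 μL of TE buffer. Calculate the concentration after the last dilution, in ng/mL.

Overall dilution factor = 5 × 5 × 5.992 × 20.05 = 3003.
732 mg/L / 3003 = 0.244 mg/L = 244 ng/mL.

244 ng/mL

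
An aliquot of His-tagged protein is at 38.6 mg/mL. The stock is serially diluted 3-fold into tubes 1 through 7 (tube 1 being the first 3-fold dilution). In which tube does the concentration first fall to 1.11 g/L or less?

Tube n has concentration 38.6 mg/mL / 3ⁿ.
Need 3ⁿ ≥ 38.6 mg/mL / 1.11 g/L = 34.8, so n ≥ 3.23.
First such tube: n = 4.

tube 4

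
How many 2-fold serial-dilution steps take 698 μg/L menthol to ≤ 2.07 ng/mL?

9

Need 2ⁿ ≥ 337, so n ≥ log(337)/log(2) = 8.40.
Minimum whole steps: n = 9.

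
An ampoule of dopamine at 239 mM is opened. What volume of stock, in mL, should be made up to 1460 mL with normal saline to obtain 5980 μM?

5980 μM = 5.98 mM.
V₁ = C₂V₂/C₁ = 5.98 × 1460 / 239 = 36.5 mL.

36.5 mL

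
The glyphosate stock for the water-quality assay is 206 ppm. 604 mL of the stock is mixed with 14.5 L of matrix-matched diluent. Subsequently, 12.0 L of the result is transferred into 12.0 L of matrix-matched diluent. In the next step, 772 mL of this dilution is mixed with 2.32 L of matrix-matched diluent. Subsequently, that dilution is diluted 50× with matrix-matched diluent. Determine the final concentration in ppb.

Overall dilution factor = 25.01 × 2 × 4.005 × 50 = 1.00 × 10⁴.
206 ppm / 1.00 × 10⁴ = 0.0206 ppm = 20.6 ppb.

20.6 ppb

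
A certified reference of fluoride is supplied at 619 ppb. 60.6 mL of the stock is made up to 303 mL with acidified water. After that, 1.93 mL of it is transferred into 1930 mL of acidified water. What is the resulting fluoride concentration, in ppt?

124 ppt

Overall dilution factor = 5 × 1001 = 5005.
619 ppb / 5005 = 0.124 ppb = 124 ppt.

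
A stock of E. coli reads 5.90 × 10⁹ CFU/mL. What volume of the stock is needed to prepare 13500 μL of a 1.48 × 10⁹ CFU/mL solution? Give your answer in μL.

V₁ = C₂V₂/C₁ = 1.48 × 10⁹ × 13500 / 5.90 × 10⁹ = 3386 μL.

3390 μL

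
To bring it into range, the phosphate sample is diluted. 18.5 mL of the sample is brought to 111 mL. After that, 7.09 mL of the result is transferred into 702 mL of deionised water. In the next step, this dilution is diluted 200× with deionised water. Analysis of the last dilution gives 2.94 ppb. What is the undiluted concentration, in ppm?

353 ppm

Overall dilution factor = 6 × 100.0 × 200 = 1.20 × 10⁵.
Original = 2.94 ppb × 1.20 × 10⁵ = 3.53 × 10⁵ ppb = 353 ppm.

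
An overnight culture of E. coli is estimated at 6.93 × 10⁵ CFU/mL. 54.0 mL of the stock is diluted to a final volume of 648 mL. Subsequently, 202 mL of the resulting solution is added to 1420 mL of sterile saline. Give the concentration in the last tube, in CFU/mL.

7190 CFU/mL

Overall dilution factor = 12 × 8.030 = 96.4.
6.93 × 10⁵ CFU/mL / 96.4 = 7190 CFU/mL.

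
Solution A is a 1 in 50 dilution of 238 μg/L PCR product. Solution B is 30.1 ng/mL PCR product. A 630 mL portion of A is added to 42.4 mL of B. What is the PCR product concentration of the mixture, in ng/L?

C_A = 238 μg/L / 50 = 4.76 μg/L.
C_B = 30.1 ng/mL = 30.1 μg/L.
C_mix = (C_A·V_A + C_B·V_B)/(V_A + V_B) = (4.76×630 + 30.1×42.4) / 672.4 = 6.36 μg/L = 6360 ng/L.

6360 ng/L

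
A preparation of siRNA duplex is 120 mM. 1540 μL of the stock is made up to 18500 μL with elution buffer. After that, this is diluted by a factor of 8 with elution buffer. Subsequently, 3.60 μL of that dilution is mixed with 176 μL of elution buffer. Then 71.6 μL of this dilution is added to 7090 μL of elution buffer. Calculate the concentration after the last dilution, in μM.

Overall dilution factor = 12.01 × 8 × 49.89 × 100.0 = 4.80 × 10⁵.
120 mM / 4.80 × 10⁵ = 2.50 × 10⁻⁴ mM = 0.250 μM.

0.250 μM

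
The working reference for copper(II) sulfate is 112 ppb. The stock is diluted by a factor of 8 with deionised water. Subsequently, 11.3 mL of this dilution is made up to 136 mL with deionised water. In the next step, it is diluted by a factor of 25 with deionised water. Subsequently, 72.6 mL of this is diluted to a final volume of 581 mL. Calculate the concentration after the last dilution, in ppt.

5.81 ppt

Overall dilution factor = 8 × 12.04 × 25 × 8.003 = 1.93 × 10⁴.
112 ppb / 1.93 × 10⁴ = 5.81 × 10⁻³ ppb = 5.81 ppt.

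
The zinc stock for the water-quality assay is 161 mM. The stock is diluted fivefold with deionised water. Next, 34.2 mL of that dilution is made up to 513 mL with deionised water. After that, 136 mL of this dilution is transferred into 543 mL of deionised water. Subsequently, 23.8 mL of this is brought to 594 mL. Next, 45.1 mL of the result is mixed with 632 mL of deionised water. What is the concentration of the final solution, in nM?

1150 nM

Overall dilution factor = 5 × 15 × 4.993 × 24.96 × 15.01 = 1.40 × 10⁵.
161 mM / 1.40 × 10⁵ = 1.15 × 10⁻³ mM = 1150 nM.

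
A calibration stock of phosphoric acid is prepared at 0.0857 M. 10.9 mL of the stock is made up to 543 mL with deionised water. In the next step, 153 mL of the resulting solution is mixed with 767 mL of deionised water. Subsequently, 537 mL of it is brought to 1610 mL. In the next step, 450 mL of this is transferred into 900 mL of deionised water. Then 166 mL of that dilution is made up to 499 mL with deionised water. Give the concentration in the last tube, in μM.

Overall dilution factor = 49.82 × 6.013 × 2.998 × 3 × 3.006 = 8099.
0.0857 M / 8099 = 1.06 × 10⁻⁵ M = 10.6 μM.

10.6 μM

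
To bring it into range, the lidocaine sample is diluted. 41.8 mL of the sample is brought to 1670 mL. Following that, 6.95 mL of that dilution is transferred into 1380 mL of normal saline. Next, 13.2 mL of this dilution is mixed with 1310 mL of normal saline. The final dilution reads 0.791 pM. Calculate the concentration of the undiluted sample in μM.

Overall dilution factor = 39.95 × 199.6 × 100.2 = 7.99 × 10⁵.
Original = 0.791 pM × 7.99 × 10⁵ = 6.32 × 10⁵ pM = 0.632 μM.

0.632 μM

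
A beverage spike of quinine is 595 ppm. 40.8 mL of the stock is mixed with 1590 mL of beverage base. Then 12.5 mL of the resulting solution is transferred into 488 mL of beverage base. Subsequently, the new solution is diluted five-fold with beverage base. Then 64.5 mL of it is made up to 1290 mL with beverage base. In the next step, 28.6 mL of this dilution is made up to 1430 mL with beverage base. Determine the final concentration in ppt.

74.4 ppt

Overall dilution factor = 39.97 × 40.04 × 5 × 20 × 50 = 8.00 × 10⁶.
595 ppm / 8.00 × 10⁶ = 7.44 × 10⁻⁵ ppm = 74.4 ppt.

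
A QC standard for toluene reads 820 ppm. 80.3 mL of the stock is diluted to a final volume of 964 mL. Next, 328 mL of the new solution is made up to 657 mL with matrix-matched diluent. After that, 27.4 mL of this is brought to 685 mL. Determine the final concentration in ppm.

1.36 ppm

Overall dilution factor = 12.00 × 2.003 × 25 = 601.
820 ppm / 601 = 1.36 ppm.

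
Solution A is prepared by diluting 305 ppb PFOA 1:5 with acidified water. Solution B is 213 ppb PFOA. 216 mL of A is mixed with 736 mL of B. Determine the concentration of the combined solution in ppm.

0.179 ppm

C_A = 305 ppb / 5 = 61.0 ppb.
C_mix = (C_A·V_A + C_B·V_B)/(V_A + V_B) = (61.0×216 + 213×736) / 952.0 = 179 ppb = 0.179 ppm.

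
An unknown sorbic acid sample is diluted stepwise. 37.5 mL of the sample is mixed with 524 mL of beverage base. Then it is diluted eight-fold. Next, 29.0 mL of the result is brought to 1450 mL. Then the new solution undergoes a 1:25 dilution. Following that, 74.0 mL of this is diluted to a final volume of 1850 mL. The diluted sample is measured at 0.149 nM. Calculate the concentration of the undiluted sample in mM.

Overall dilution factor = 14.97 × 8 × 50 × 25 × 25 = 3.74 × 10⁶.
Original = 0.149 nM × 3.74 × 10⁶ = 5.58 × 10⁵ nM = 0.558 mM.

0.558 mM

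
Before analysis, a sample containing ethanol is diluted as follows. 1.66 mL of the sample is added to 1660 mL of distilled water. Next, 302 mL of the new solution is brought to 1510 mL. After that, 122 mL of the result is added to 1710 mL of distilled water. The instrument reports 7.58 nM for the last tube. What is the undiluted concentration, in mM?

0.570 mM

Overall dilution factor = 1001 × 5 × 15.02 = 7.52 × 10⁴.
Original = 7.58 nM × 7.52 × 10⁴ = 5.70 × 10⁵ nM = 0.570 mM.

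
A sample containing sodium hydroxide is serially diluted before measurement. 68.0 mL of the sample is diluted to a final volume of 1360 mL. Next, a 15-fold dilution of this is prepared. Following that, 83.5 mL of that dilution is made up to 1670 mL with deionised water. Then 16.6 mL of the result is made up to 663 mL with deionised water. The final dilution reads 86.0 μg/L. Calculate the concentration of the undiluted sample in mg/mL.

Overall dilution factor = 20 × 15 × 20 × 39.94 = 2.40 × 10⁵.
Original = 86.0 μg/L × 2.40 × 10⁵ = 2.06 × 10⁷ μg/L = 20.6 mg/mL.

20.6 mg/mL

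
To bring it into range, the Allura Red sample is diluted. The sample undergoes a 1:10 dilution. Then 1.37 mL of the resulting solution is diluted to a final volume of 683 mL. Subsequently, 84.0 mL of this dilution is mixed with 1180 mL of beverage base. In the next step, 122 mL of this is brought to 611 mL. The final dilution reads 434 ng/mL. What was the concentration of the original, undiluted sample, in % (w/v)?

16.3 % (w/v)

Overall dilution factor = 10 × 498.5 × 15.05 × 5.008 = 3.76 × 10⁵.
Original = 434 ng/mL × 3.76 × 10⁵ = 1.63 × 10⁸ ng/mL = 16.3 % (w/v).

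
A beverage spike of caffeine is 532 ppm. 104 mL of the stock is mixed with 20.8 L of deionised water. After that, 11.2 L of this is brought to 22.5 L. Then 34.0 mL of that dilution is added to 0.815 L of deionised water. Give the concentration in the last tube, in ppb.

Overall dilution factor = 201 × 2.009 × 24.97 = 1.01 × 10⁴.
532 ppm / 1.01 × 10⁴ = 0.0528 ppm = 52.8 ppb.

52.8 ppb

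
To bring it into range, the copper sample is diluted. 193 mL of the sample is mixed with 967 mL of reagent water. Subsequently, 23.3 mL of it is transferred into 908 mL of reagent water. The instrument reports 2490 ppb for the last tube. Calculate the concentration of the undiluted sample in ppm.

598 ppm

Overall dilution factor = 6.010 × 39.97 = 240.
Original = 2490 ppb × 240 = 5.98 × 10⁵ ppb = 598 ppm.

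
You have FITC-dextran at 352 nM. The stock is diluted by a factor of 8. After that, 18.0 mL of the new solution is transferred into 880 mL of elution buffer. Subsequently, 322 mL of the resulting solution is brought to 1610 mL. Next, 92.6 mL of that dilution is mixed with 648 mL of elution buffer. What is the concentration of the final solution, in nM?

0.0221 nM

Overall dilution factor = 8 × 49.89 × 5 × 7.998 = 1.60 × 10⁴.
352 nM / 1.60 × 10⁴ = 0.0221 nM.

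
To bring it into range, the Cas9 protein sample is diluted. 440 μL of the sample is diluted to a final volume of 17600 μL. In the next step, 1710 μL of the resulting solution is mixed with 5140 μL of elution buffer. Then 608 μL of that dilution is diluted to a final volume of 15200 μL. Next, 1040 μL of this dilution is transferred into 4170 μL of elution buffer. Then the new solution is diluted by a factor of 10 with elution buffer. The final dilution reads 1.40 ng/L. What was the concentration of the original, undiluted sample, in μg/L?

281 μg/L

Overall dilution factor = 40 × 4.006 × 25 × 5.010 × 10 = 2.01 × 10⁵.
Original = 1.40 ng/L × 2.01 × 10⁵ = 2.81 × 10⁵ ng/L = 281 μg/L.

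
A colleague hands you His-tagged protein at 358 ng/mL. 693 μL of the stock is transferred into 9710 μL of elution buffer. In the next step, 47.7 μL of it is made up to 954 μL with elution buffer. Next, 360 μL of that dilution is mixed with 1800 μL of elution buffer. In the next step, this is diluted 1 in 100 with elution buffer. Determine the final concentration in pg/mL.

1.99 pg/mL

Overall dilution factor = 15.01 × 20 × 6 × 100 = 1.80 × 10⁵.
358 ng/mL / 1.80 × 10⁵ = 1.99 × 10⁻³ ng/mL = 1.99 pg/mL.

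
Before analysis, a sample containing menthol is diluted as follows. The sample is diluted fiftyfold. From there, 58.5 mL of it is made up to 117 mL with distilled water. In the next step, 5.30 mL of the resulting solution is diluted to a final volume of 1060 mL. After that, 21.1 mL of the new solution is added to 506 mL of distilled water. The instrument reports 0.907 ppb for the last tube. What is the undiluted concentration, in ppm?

453 ppm

Overall dilution factor = 50 × 2 × 200 × 24.98 = 5.00 × 10⁵.
Original = 0.907 ppb × 5.00 × 10⁵ = 4.53 × 10⁵ ppb = 453 ppm.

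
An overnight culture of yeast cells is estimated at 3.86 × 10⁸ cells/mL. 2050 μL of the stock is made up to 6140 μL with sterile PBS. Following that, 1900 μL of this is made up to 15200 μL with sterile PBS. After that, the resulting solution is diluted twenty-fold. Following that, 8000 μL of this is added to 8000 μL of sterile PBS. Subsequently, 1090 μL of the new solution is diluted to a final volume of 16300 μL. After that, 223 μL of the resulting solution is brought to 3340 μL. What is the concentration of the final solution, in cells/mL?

Overall dilution factor = 2.995 × 8 × 20 × 2 × 14.95 × 14.98 = 2.15 × 10⁵.
3.86 × 10⁸ cells/mL / 2.15 × 10⁵ = 1800 cells/mL.

1800 cells/mL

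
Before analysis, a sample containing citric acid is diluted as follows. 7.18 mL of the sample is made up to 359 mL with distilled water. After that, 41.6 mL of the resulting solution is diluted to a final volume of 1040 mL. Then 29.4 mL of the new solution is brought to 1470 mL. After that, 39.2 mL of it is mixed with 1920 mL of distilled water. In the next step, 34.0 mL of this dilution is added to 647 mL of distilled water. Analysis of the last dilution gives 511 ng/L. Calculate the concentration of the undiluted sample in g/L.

32.0 g/L

Overall dilution factor = 50 × 25 × 50 × 49.98 × 20.03 = 6.26 × 10⁷.
Original = 511 ng/L × 6.26 × 10⁷ = 3.20 × 10¹⁰ ng/L = 32.0 g/L.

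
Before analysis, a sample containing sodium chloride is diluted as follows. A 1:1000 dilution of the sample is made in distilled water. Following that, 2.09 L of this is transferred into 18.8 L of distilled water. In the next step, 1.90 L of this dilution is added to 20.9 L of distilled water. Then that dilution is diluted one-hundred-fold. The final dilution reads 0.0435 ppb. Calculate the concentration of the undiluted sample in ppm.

Overall dilution factor = 1000 × 9.995 × 12 × 100 = 1.20 × 10⁷.
Original = 0.0435 ppb × 1.20 × 10⁷ = 5.22 × 10⁵ ppb = 522 ppm.

522 ppm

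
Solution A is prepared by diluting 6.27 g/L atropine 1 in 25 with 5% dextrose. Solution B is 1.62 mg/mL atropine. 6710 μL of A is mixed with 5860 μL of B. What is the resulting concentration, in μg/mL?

889 μg/mL

C_A = 6.27 g/L / 25 = 0.251 g/L.
C_B = 1.62 mg/mL = 1.62 g/L.
C_mix = (C_A·V_A + C_B·V_B)/(V_A + V_B) = (0.251×6710 + 1.62×5860) / 12570 = 0.889 g/L = 889 μg/mL.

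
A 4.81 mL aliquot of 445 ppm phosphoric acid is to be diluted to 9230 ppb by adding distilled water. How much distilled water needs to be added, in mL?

9230 ppb = 9.23 ppm.
V₂ = C₁V₁/C₂ = 445 × 4.81 / 9.23 = 232 mL.
Diluent to add = V₂ − V₁ = 232 − 4.81 = 227 mL.

227 mL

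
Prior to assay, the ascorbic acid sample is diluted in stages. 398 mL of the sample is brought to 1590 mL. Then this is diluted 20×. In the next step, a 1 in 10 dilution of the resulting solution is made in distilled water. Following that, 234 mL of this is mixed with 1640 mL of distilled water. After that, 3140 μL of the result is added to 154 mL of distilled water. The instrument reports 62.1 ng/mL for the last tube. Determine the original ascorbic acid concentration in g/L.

Overall dilution factor = 3.995 × 20 × 10 × 8.009 × 50.04 = 3.20 × 10⁵.
Original = 62.1 ng/mL × 3.20 × 10⁵ = 1.99 × 10⁷ ng/mL = 19.9 g/L.

19.9 g/L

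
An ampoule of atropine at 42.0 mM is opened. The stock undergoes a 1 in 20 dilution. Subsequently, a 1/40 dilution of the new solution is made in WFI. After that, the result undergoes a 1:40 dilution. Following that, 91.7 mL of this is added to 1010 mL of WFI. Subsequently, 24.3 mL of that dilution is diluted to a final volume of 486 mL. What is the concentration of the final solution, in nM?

Overall dilution factor = 20 × 40 × 40 × 12.01 × 20 = 7.69 × 10⁶.
42.0 mM / 7.69 × 10⁶ = 5.46 × 10⁻⁶ mM = 5.46 nM.

5.46 nM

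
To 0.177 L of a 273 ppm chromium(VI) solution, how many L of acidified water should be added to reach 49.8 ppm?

V₂ = C₁V₁/C₂ = 273 × 0.177 / 49.8 = 0.970 L.
Diluent to add = V₂ − V₁ = 0.970 − 0.177 = 0.793 L.

0.793 L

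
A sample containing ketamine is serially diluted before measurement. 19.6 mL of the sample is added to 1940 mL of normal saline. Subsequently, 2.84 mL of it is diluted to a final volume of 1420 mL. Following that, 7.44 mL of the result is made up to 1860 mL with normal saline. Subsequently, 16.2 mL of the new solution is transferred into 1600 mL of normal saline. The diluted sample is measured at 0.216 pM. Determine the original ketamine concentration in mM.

Overall dilution factor = 99.98 × 500 × 250 × 99.77 = 1.25 × 10⁹.
Original = 0.216 pM × 1.25 × 10⁹ = 2.69 × 10⁸ pM = 0.269 mM.

0.269 mM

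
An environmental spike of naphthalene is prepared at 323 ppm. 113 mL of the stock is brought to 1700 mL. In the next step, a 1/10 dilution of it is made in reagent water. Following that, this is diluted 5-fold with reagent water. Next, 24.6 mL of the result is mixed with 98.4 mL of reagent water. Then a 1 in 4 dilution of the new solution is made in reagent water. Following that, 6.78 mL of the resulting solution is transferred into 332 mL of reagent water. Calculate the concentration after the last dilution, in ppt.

Overall dilution factor = 15.04 × 10 × 5 × 5 × 4 × 49.97 = 7.52 × 10⁵.
323 ppm / 7.52 × 10⁵ = 4.30 × 10⁻⁴ ppm = 430 ppt.

430 ppt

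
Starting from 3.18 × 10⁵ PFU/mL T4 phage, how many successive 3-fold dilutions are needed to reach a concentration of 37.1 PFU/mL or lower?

Need 3ⁿ ≥ 8571, so n ≥ log(8571)/log(3) = 8.24.
Minimum whole steps: n = 9.

9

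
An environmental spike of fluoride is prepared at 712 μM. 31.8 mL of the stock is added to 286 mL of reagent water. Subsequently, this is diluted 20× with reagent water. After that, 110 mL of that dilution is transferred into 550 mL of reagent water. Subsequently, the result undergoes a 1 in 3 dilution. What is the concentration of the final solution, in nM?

Overall dilution factor = 9.994 × 20 × 6 × 3 = 3598.
712 μM / 3598 = 0.198 μM = 198 nM.

198 nM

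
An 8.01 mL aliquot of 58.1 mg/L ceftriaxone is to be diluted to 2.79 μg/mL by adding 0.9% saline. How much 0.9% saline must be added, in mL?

159 mL

2.79 μg/mL = 2.79 mg/L.
V₂ = C₁V₁/C₂ = 58.1 × 8.01 / 2.79 = 167 mL.
Diluent to add = V₂ − V₁ = 167 − 8.01 = 159 mL.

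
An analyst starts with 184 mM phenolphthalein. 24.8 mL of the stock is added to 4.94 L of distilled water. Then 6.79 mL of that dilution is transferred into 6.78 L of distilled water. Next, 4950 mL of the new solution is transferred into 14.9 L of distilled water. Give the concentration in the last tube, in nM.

229 nM

Overall dilution factor = 200.2 × 999.5 × 4.010 = 8.02 × 10⁵.
184 mM / 8.02 × 10⁵ = 2.29 × 10⁻⁴ mM = 229 nM.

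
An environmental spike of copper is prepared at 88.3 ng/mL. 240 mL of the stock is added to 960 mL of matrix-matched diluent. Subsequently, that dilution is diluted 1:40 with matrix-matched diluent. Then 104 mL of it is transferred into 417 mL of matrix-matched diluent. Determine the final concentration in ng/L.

Overall dilution factor = 5 × 40 × 5.010 = 1002.
88.3 ng/mL / 1002 = 0.0881 ng/mL = 88.1 ng/L.

88.1 ng/L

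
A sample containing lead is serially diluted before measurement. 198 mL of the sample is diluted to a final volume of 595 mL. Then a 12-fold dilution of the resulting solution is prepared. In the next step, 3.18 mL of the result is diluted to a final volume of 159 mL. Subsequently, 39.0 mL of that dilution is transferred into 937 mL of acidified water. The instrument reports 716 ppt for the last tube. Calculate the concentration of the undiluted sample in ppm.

Overall dilution factor = 3.005 × 12 × 50 × 25.03 = 4.51 × 10⁴.
Original = 716 ppt × 4.51 × 10⁴ = 3.23 × 10⁷ ppt = 32.3 ppm.

32.3 ppm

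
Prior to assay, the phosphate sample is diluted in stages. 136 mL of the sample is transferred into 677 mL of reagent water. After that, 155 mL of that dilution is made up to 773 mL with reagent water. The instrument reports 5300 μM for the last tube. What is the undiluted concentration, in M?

0.158 M

Overall dilution factor = 5.978 × 4.987 = 29.8.
Original = 5300 μM × 29.8 = 1.58 × 10⁵ μM = 0.158 M.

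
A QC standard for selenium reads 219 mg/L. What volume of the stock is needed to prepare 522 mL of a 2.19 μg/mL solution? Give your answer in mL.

5.22 mL

2.19 μg/mL = 2.19 mg/L.
V₁ = C₂V₂/C₁ = 2.19 × 522 / 219 = 5.22 mL.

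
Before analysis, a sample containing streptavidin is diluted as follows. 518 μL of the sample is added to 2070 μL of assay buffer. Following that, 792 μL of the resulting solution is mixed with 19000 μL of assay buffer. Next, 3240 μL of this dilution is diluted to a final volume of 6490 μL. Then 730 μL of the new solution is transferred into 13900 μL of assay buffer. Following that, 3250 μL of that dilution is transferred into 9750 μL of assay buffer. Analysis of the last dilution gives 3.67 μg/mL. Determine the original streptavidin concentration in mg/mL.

73.6 mg/mL

Overall dilution factor = 4.996 × 24.99 × 2.003 × 20.04 × 4 = 2.00 × 10⁴.
Original = 3.67 μg/mL × 2.00 × 10⁴ = 7.36 × 10⁴ μg/mL = 73.6 mg/mL.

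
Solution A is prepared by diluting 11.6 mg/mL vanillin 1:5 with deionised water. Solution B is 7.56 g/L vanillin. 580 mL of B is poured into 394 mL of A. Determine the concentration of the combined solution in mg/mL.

C_A = 11.6 mg/mL / 5 = 2.32 mg/mL.
C_B = 7.56 g/L = 7.56 mg/mL.
C_mix = (C_A·V_A + C_B·V_B)/(V_A + V_B) = (2.32×394 + 7.56×580) / 974.0 = 5.44 mg/mL.

5.44 mg/mL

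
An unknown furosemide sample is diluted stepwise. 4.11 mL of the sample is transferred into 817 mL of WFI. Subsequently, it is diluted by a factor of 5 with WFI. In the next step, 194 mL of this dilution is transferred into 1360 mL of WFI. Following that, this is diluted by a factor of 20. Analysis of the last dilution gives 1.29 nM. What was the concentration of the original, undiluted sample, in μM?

206 μM

Overall dilution factor = 199.8 × 5 × 8.010 × 20 = 1.60 × 10⁵.
Original = 1.29 nM × 1.60 × 10⁵ = 2.06 × 10⁵ nM = 206 μM.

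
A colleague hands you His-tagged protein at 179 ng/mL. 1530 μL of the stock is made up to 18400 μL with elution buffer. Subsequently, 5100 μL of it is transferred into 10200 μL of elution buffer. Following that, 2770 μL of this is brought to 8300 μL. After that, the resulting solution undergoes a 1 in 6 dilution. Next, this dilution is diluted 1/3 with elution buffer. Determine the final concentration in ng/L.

Overall dilution factor = 12.03 × 3 × 2.996 × 6 × 3 = 1946.
179 ng/mL / 1946 = 0.0920 ng/mL = 92.0 ng/L.

92.0 ng/L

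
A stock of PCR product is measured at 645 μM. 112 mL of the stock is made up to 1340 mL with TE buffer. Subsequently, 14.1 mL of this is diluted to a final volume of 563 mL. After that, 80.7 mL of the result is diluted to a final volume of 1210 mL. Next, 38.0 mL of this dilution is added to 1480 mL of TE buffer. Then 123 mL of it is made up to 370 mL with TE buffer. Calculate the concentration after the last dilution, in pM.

Overall dilution factor = 11.96 × 39.93 × 14.99 × 39.95 × 3.008 = 8.61 × 10⁵.
645 μM / 8.61 × 10⁵ = 7.49 × 10⁻⁴ μM = 749 pM.

749 pM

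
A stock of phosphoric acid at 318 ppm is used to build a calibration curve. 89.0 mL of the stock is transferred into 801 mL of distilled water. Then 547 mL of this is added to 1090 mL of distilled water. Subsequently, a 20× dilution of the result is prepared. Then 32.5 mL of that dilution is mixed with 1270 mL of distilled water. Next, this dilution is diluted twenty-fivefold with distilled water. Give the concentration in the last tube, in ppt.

Overall dilution factor = 10 × 2.993 × 20 × 40.08 × 25 = 6.00 × 10⁵.
318 ppm / 6.00 × 10⁵ = 5.30 × 10⁻⁴ ppm = 530 ppt.

530 ppt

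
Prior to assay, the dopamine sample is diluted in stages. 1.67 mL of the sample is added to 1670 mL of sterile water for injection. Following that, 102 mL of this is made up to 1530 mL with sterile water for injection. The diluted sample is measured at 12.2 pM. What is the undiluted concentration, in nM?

183 nM

Overall dilution factor = 1001 × 15 = 1.50 × 10⁴.
Original = 12.2 pM × 1.50 × 10⁴ = 1.83 × 10⁵ pM = 183 nM.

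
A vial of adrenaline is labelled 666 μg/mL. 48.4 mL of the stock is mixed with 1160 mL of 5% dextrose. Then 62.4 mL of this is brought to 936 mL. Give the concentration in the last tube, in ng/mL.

1780 ng/mL

Overall dilution factor = 24.97 × 15 = 375.
666 μg/mL / 375 = 1.78 μg/mL = 1780 ng/mL.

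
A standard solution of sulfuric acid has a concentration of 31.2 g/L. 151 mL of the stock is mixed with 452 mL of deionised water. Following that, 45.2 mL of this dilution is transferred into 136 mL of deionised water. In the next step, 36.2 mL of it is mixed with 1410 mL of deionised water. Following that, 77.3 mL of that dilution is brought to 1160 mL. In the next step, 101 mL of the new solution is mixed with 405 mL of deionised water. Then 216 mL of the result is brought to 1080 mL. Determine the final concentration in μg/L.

Overall dilution factor = 3.993 × 4.009 × 39.95 × 15.01 × 5.010 × 5 = 2.40 × 10⁵.
31.2 g/L / 2.40 × 10⁵ = 1.30 × 10⁻⁴ g/L = 130 μg/L.

130 μg/L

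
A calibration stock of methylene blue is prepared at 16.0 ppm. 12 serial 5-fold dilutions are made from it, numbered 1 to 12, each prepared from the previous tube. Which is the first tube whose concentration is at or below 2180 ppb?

Tube n has concentration 16.0 ppm / 5ⁿ.
Need 5ⁿ ≥ 16.0 ppm / 2180 ppb = 7.34, so n ≥ 1.24.
First such tube: n = 2.

tube 2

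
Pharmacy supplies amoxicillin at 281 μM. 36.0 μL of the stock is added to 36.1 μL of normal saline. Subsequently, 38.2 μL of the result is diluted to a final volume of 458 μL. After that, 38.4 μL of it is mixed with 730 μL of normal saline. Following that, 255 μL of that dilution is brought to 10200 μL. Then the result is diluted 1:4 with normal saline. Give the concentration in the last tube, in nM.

Overall dilution factor = 2.003 × 11.99 × 20.01 × 40 × 4 = 7.69 × 10⁴.
281 μM / 7.69 × 10⁴ = 3.66 × 10⁻³ μM = 3.66 nM.

3.66 nM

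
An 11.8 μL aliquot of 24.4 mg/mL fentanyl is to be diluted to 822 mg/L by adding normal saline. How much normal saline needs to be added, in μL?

338 μL

822 mg/L = 0.822 mg/mL.
V₂ = C₁V₁/C₂ = 24.4 × 11.8 / 0.822 = 350 μL.
Diluent to add = V₂ − V₁ = 350 − 11.8 = 338 μL.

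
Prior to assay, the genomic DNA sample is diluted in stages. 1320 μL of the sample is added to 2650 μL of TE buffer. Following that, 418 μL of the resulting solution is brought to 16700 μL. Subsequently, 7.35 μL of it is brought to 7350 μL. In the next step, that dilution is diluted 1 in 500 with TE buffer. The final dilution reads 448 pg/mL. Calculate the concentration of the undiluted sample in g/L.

26.9 g/L

Overall dilution factor = 3.008 × 39.95 × 1000 × 500 = 6.01 × 10⁷.
Original = 448 pg/mL × 6.01 × 10⁷ = 2.69 × 10¹⁰ pg/mL = 26.9 g/L.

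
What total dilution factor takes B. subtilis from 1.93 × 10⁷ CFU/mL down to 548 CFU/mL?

3.52 × 10⁴

Factor = C₀/C_target = 1.93 × 10⁷ CFU/mL / 548 CFU/mL = 3.52 × 10⁴.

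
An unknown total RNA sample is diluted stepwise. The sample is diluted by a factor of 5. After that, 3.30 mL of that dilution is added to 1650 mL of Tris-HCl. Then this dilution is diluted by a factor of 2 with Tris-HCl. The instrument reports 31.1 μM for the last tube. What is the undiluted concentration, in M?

0.156 M

Overall dilution factor = 5 × 501 × 2 = 5010.
Original = 31.1 μM × 5010 = 1.56 × 10⁵ μM = 0.156 M.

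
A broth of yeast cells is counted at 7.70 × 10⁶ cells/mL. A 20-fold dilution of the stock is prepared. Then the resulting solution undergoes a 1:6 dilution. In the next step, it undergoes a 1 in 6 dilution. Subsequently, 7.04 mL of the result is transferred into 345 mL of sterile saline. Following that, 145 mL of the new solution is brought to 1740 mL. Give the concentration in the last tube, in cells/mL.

17.8 cells/mL

Overall dilution factor = 20 × 6 × 6 × 50.01 × 12 = 4.32 × 10⁵.
7.70 × 10⁶ cells/mL / 4.32 × 10⁵ = 17.8 cells/mL.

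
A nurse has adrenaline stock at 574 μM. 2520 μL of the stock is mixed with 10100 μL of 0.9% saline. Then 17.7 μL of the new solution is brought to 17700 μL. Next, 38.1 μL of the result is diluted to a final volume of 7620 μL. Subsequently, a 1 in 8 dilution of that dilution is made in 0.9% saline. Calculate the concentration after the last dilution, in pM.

Overall dilution factor = 5.008 × 1000 × 200 × 8 = 8.01 × 10⁶.
574 μM / 8.01 × 10⁶ = 7.16 × 10⁻⁵ μM = 71.6 pM.

71.6 pM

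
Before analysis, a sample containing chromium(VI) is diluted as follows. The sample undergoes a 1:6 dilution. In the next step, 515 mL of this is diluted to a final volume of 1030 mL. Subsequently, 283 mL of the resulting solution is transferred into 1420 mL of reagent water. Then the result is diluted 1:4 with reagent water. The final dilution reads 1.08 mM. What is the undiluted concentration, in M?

Overall dilution factor = 6 × 2 × 6.018 × 4 = 289.
Original = 1.08 mM × 289 = 312 mM = 0.312 M.

0.312 M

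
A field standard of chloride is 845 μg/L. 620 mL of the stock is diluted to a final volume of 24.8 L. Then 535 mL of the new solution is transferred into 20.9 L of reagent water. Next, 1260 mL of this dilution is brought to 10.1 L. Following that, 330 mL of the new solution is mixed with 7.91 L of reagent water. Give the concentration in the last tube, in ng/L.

2.63 ng/L

Overall dilution factor = 40 × 40.07 × 8.016 × 24.97 = 3.21 × 10⁵.
845 μg/L / 3.21 × 10⁵ = 2.63 × 10⁻³ μg/L = 2.63 ng/L.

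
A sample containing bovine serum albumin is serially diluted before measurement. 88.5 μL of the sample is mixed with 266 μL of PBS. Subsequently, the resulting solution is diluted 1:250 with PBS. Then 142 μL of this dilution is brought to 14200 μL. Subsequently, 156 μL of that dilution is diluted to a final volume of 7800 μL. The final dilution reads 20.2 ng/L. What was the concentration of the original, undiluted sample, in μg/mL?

101 μg/mL

Overall dilution factor = 4.006 × 250 × 100 × 50 = 5.01 × 10⁶.
Original = 20.2 ng/L × 5.01 × 10⁶ = 1.01 × 10⁸ ng/L = 101 μg/mL.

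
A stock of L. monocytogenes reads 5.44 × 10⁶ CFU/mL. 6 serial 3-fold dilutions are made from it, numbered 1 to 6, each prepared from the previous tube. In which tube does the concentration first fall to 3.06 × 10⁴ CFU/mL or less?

Tube n has concentration 5.44 × 10⁶ CFU/mL / 3ⁿ.
Need 3ⁿ ≥ 5.44 × 10⁶ CFU/mL / 3.06 × 10⁴ CFU/mL = 178, so n ≥ 4.72.
First such tube: n = 5.

tube 5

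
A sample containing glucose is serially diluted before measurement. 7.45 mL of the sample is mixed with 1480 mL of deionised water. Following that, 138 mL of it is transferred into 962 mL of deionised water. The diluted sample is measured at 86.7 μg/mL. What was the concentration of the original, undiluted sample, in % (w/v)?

13.8 % (w/v)

Overall dilution factor = 199.7 × 7.971 = 1591.
Original = 86.7 μg/mL × 1591 = 1.38 × 10⁵ μg/mL = 13.8 % (w/v).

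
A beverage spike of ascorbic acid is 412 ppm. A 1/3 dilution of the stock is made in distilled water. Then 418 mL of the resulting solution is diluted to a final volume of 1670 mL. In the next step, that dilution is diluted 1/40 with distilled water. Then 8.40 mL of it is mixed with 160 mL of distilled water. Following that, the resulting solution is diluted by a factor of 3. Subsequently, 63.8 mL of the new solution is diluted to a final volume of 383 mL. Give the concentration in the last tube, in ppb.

2.38 ppb

Overall dilution factor = 3 × 3.995 × 40 × 20.05 × 3 × 6.003 = 1.73 × 10⁵.
412 ppm / 1.73 × 10⁵ = 2.38 × 10⁻³ ppm = 2.38 ppb.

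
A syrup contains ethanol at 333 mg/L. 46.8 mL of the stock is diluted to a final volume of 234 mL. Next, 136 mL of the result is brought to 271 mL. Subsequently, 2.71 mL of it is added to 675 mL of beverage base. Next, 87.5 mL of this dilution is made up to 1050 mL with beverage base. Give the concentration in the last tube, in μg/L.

Overall dilution factor = 5 × 1.993 × 250.1 × 12 = 2.99 × 10⁴.
333 mg/L / 2.99 × 10⁴ = 0.0111 mg/L = 11.1 μg/L.

11.1 μg/L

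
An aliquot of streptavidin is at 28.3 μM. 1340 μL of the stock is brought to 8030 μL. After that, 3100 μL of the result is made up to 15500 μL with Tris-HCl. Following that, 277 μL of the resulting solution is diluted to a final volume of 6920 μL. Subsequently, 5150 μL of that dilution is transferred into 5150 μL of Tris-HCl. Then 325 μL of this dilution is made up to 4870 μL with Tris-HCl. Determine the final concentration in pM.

Overall dilution factor = 5.993 × 5 × 24.98 × 2 × 14.98 = 2.24 × 10⁴.
28.3 μM / 2.24 × 10⁴ = 1.26 × 10⁻³ μM = 1260 pM.

1260 pM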